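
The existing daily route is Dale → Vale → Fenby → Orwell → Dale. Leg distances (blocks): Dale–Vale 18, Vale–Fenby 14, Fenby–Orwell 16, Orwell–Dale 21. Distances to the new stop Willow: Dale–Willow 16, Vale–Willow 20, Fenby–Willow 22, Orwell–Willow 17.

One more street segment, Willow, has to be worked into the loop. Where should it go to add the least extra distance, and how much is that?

Insertion cost between consecutive stops i–j is d(i,Willow) + d(Willow,j) − d(i,j):
  between Dale and Vale: 16 + 20 − 18 = 18
  between Vale and Fenby: 20 + 22 − 14 = 28
  between Fenby and Orwell: 22 + 17 − 16 = 23
  between Orwell and Dale: 17 + 16 − 21 = 12
Cheapest insertion is between Orwell and Dale, adding 12.
New total = 69 + 12 = 81.

Adding 12 blocks by placing Willow on the Orwell–Dale leg.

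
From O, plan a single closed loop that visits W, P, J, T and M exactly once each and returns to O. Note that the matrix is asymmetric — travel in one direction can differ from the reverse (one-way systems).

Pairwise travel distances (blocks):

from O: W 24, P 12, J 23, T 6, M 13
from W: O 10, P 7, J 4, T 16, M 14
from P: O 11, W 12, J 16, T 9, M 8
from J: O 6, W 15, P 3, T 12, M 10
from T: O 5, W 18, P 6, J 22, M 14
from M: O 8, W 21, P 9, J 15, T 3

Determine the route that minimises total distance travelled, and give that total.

O → W → P → J → T → M → O: 24+7+16+12+14+8 = 81
O → W → P → J → M → T → O: 24+7+16+10+3+5 = 65
O → W → P → T → J → M → O: 24+7+9+22+10+8 = 80
O → W → P → T → M → J → O: 24+7+9+14+15+6 = 75
O → W → P → M → J → T → O: 24+7+8+15+12+5 = 71
O → W → P → M → T → J → O: 24+7+8+3+22+6 = 70
O → W → J → P → T → M → O: 24+4+3+9+14+8 = 62
O → W → J → P → M → T → O: 24+4+3+8+3+5 = 47
O → W → J → T → P → M → O: 24+4+12+6+8+8 = 62
O → W → J → T → M → P → O: 24+4+12+14+9+11 = 74
O → W → J → M → P → T → O: 24+4+10+9+9+5 = 61
O → W → J → M → T → P → O: 24+4+10+3+6+11 = 58
O → W → T → P → J → M → O: 24+16+6+16+10+8 = 80
O → W → T → P → M → J → O: 24+16+6+8+15+6 = 75
… (106 more)
O → M → T → P → W → J → O: 13+3+6+12+4+6 = 44  ← best
The minimum is 44.
One optimal route: O → M → T → P → W → J → O.

Minimum total distance: 44 blocks.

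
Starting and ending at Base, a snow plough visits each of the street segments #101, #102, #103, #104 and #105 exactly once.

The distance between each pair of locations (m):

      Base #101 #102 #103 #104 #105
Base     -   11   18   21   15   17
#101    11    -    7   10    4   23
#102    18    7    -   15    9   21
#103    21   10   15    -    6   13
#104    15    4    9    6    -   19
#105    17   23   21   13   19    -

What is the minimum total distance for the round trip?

Base - #101 - #102 - #103 - #104 - #105 - Base: 11+7+15+6+19+17 = 75
Base - #101 - #102 - #103 - #105 - #104 - Base: 11+7+15+13+19+15 = 80
Base - #101 - #102 - #104 - #103 - #105 - Base: 11+7+9+6+13+17 = 63
Base - #101 - #102 - #104 - #105 - #103 - Base: 11+7+9+19+13+21 = 80
Base - #101 - #102 - #105 - #103 - #104 - Base: 11+7+21+13+6+15 = 73
Base - #101 - #102 - #105 - #104 - #103 - Base: 11+7+21+19+6+21 = 85
Base - #101 - #103 - #102 - #104 - #105 - Base: 11+10+15+9+19+17 = 81
Base - #101 - #103 - #102 - #105 - #104 - Base: 11+10+15+21+19+15 = 91
Base - #101 - #103 - #104 - #102 - #105 - Base: 11+10+6+9+21+17 = 74
Base - #101 - #103 - #104 - #105 - #102 - Base: 11+10+6+19+21+18 = 85
Base - #101 - #103 - #105 - #102 - #104 - Base: 11+10+13+21+9+15 = 79
Base - #101 - #103 - #105 - #104 - #102 - Base: 11+10+13+19+9+18 = 80
Base - #101 - #104 - #102 - #103 - #105 - Base: 11+4+9+15+13+17 = 69
Base - #101 - #104 - #102 - #105 - #103 - Base: 11+4+9+21+13+21 = 79
… (46 more)
The minimum is 63.
One optimal route: Base → #101 → #102 → #104 → #103 → #105 → Base (or its reverse).

63 m — the shortest possible round trip.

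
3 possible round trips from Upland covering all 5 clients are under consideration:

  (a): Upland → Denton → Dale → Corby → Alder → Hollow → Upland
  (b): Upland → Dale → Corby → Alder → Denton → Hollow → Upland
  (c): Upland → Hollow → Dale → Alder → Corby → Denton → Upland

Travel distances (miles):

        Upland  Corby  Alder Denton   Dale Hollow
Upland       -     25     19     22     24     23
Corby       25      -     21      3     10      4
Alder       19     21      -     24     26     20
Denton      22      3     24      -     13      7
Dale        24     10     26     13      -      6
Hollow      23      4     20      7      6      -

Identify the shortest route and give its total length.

(a): 22 + 13 + 10 + 21 + 20 + 23 = 109
(b): 24 + 10 + 21 + 24 + 7 + 23 = 109
(c): 23 + 6 + 26 + 21 + 3 + 22 = 101

Shortest is (c), total 101 miles.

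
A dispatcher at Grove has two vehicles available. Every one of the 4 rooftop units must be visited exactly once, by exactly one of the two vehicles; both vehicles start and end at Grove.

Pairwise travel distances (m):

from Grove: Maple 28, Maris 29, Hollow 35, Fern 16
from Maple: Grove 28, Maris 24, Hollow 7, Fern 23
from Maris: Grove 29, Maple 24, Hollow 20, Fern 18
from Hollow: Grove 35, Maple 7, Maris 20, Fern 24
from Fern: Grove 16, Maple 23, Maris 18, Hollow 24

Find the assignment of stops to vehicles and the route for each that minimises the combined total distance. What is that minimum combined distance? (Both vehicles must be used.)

Check every non-empty split of the stops between the two vehicles; for each half take its own optimal tour:
  {Maple} + {Maris, Hollow, Fern}: 56 + 89 = 145
  {Maris} + {Maple, Hollow, Fern}: 58 + 75 = 133
  {Maple, Maris} + {Hollow, Fern}: 81 + 75 = 156
  {Hollow} + {Maple, Maris, Fern}: 70 + 86 = 156
  {Maple, Hollow} + {Maris, Fern}: 70 + 63 = 133
  {Maris, Hollow} + {Maple, Fern}: 84 + 67 = 151
  … (7 splits in total)
  {Maple, Maris, Hollow} + {Fern}: 84 + 32 = 116  ← best
Best: vehicle 1 Grove → Maple → Hollow → Maris → Grove = 84; vehicle 2 Grove → Fern → Grove = 32; combined 116.

116 m — the smallest possible combined total.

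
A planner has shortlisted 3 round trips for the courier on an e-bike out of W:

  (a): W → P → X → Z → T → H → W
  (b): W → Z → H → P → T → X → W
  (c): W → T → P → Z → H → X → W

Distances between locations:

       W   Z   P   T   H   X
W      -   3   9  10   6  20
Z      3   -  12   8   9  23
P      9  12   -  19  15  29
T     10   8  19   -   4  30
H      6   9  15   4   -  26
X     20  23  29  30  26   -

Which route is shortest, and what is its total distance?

79 — (a) is the shortest.

(a): 9 + 29 + 23 + 8 + 4 + 6 = 79
(b): 3 + 9 + 15 + 19 + 30 + 20 = 96
(c): 10 + 19 + 12 + 9 + 26 + 20 = 96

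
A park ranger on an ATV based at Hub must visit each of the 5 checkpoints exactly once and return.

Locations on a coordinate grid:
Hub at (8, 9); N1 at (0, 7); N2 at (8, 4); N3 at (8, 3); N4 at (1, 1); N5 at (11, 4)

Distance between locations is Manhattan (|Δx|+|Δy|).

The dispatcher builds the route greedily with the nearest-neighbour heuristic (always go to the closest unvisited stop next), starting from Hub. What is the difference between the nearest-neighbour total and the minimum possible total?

2 longer than the optimal tour.

Hub: N2=5, N3=6, N5=8, N1=10, N4=15 ⇒ N2
N2: N3=1, N5=3, N4=10, N1=11 ⇒ N3
N3: N5=4, N4=9, N1=12 ⇒ N5
N5: N4=13, N1=14 ⇒ N4
N4: N1=7 ⇒ N1
NN route Hub → N2 → N3 → N5 → N4 → N1 → Hub costs 40.
Optimal: Hub → N1 → N4 → N3 → N2 → N5 → Hub costs 38 (by enumerating all 60 distinct tours).
Excess = 40 − 38 = 2.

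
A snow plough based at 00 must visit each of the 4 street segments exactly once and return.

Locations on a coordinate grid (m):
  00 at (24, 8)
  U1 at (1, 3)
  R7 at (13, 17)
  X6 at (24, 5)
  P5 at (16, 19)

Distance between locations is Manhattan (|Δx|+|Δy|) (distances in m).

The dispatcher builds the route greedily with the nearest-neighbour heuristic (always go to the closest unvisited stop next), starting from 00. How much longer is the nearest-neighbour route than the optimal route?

The nearest-neighbour route is 6 m longer than optimal.

From 00: X6=3, P5=19, R7=20, U1=28 → choose X6 (3).
From X6: P5=22, R7=23, U1=25 → choose P5 (22).
From P5: R7=5, U1=31 → choose R7 (5).
From R7: U1=26 → choose U1 (26).
NN route 00 → X6 → P5 → R7 → U1 → 00 costs 84.
Optimal: 00 → X6 → U1 → R7 → P5 → 00 costs 78 (by enumerating all 12 distinct tours).
Excess = 84 − 78 = 6.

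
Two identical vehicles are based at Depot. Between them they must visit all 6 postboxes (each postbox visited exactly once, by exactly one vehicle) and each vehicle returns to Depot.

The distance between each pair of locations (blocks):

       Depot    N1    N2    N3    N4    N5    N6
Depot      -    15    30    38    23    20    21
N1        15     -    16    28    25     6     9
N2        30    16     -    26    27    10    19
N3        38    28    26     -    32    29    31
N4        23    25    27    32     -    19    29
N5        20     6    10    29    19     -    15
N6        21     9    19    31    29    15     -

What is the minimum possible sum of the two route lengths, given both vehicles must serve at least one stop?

Try each way of splitting the stops between the two vehicles (each non-empty) and, for each split, find the best tour for each vehicle:
  {N1} + {N2, N3, N4, N5, N6}: 30 + 127 = 157
  {N2} + {N1, N3, N4, N5, N6}: 60 + 120 = 180
  {N1, N2} + {N3, N4, N5, N6}: 61 + 120 = 181
  {N3} + {N1, N2, N4, N5, N6}: 76 + 95 = 171
  {N1, N3} + {N2, N4, N5, N6}: 81 + 92 = 173
  {N2, N3} + {N1, N4, N5, N6}: 94 + 78 = 172
  … (31 splits in total)
  {N1, N2, N3, N4, N5} + {N6}: 112 + 42 = 154  ← best
Best: vehicle 1 Depot → N1 → N5 → N2 → N3 → N4 → Depot = 112; vehicle 2 Depot → N6 → Depot = 42; combined 154.

Minimum combined distance: 154 blocks.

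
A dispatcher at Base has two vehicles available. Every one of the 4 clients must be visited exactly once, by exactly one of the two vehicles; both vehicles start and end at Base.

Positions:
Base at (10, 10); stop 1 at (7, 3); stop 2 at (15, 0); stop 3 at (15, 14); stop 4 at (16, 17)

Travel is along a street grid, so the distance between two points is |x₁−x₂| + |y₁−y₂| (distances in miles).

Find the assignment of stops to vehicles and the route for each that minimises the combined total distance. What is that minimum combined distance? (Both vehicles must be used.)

Minimum combined distance: 62 miles.

Try each way of splitting the stops between the two vehicles (each non-empty) and, for each split, find the best tour for each vehicle:
  {stop 1} + {stop 2, stop 3, stop 4}: 20 + 46 = 66
  {stop 2} + {stop 1, stop 3, stop 4}: 30 + 46 = 76
  {stop 1, stop 2} + {stop 3, stop 4}: 36 + 26 = 62
  {stop 3} + {stop 1, stop 2, stop 4}: 18 + 52 = 70
  {stop 1, stop 3} + {stop 2, stop 4}: 38 + 46 = 84
  {stop 2, stop 3} + {stop 1, stop 4}: 38 + 46 = 84
  … (7 splits in total)
Best: vehicle 1 Base → stop 1 → stop 2 → Base = 36; vehicle 2 Base → stop 3 → stop 4 → Base = 26; combined 62.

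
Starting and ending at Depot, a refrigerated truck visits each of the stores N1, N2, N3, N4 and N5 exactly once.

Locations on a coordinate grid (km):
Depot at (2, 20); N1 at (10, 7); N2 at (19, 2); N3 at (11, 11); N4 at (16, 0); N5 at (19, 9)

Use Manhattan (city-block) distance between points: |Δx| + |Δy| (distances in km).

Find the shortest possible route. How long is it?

Minimum total distance: 74 km.

There are 60 distinct closed tours to check (reversals are equivalent).
Depot→N1→N2→N3→N4→N5→Depot: 21+14+17+16+12+28 = 108
Depot→N1→N2→N3→N5→N4→Depot: 21+14+17+10+12+34 = 108
Depot→N1→N2→N4→N3→N5→Depot: 21+14+5+16+10+28 = 94
Depot→N1→N2→N4→N5→N3→Depot: 21+14+5+12+10+18 = 80
Depot→N1→N2→N5→N3→N4→Depot: 21+14+7+10+16+34 = 102
Depot→N1→N2→N5→N4→N3→Depot: 21+14+7+12+16+18 = 88
Depot→N1→N3→N2→N4→N5→Depot: 21+5+17+5+12+28 = 88
Depot→N1→N3→N2→N5→N4→Depot: 21+5+17+7+12+34 = 96
Depot→N1→N3→N4→N2→N5→Depot: 21+5+16+5+7+28 = 82
Depot→N1→N3→N4→N5→N2→Depot: 21+5+16+12+7+35 = 96
Depot→N1→N3→N5→N2→N4→Depot: 21+5+10+7+5+34 = 82
Depot→N1→N3→N5→N4→N2→Depot: 21+5+10+12+5+35 = 88
Depot→N1→N4→N2→N3→N5→Depot: 21+13+5+17+10+28 = 94
Depot→N1→N4→N2→N5→N3→Depot: 21+13+5+7+10+18 = 74
… (46 more)
The minimum is 74.
One optimal route: Depot → N1 → N4 → N2 → N5 → N3 → Depot (or its reverse).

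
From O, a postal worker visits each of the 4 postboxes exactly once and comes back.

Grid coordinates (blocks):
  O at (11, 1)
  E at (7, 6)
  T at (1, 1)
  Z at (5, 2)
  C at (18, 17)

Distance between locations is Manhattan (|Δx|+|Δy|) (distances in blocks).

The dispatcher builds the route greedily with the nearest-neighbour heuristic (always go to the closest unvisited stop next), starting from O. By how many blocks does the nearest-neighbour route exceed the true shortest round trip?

From O: Z=7, E=9, T=10, C=23 → choose Z (7).
From Z: T=5, E=6, C=28 → choose T (5).
From T: E=11, C=33 → choose E (11).
From E: C=22 → choose C (22).
NN route O → Z → T → E → C → O costs 68.
Optimal: O → T → Z → E → C → O costs 66 (by enumerating all 12 distinct tours).
Excess = 68 − 66 = 2.

The nearest-neighbour route is 2 blocks longer than optimal.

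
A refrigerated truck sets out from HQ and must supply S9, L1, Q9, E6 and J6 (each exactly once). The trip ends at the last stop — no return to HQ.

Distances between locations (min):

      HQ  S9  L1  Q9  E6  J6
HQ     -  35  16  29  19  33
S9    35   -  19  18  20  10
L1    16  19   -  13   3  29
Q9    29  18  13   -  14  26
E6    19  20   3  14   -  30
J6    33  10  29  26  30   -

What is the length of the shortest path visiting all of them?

Shortest open route: 61 min.

There are 5! = 120 possible orderings.
HQ → S9 → L1 → Q9 → E6 → J6: 35+19+13+14+30 = 111
HQ → S9 → L1 → Q9 → J6 → E6: 35+19+13+26+30 = 123
HQ → S9 → L1 → E6 → Q9 → J6: 35+19+3+14+26 = 97
HQ → S9 → L1 → E6 → J6 → Q9: 35+19+3+30+26 = 113
HQ → S9 → L1 → J6 → Q9 → E6: 35+19+29+26+14 = 123
HQ → S9 → L1 → J6 → E6 → Q9: 35+19+29+30+14 = 127
HQ → S9 → Q9 → L1 → E6 → J6: 35+18+13+3+30 = 99
HQ → S9 → Q9 → L1 → J6 → E6: 35+18+13+29+30 = 125
HQ → S9 → Q9 → E6 → L1 → J6: 35+18+14+3+29 = 99
HQ → S9 → Q9 → E6 → J6 → L1: 35+18+14+30+29 = 126
HQ → S9 → Q9 → J6 → L1 → E6: 35+18+26+29+3 = 111
HQ → S9 → Q9 → J6 → E6 → L1: 35+18+26+30+3 = 112
HQ → S9 → E6 → L1 → Q9 → J6: 35+20+3+13+26 = 97
HQ → S9 → E6 → L1 → J6 → Q9: 35+20+3+29+26 = 113
… (106 more)
HQ → L1 → E6 → Q9 → S9 → J6: 16+3+14+18+10 = 61  ← best
The minimum is 61.
One shortest path: HQ → L1 → E6 → Q9 → S9 → J6.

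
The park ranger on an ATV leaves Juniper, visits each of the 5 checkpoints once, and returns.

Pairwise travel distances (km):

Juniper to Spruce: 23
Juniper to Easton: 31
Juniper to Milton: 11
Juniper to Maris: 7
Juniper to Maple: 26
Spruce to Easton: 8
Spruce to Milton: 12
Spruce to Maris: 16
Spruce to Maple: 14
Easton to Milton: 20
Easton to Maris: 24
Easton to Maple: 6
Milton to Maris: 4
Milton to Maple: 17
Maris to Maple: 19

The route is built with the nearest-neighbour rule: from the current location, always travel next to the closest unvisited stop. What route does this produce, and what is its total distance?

At Juniper the remaining stops are Maris 7, Milton 11, Spruce 23, Maple 26, Easton 31; go to Maris.
At Maris the remaining stops are Milton 4, Spruce 16, Maple 19, Easton 24; go to Milton.
At Milton the remaining stops are Spruce 12, Maple 17, Easton 20; go to Spruce.
At Spruce the remaining stops are Easton 8, Maple 14; go to Easton.
At Easton the remaining stops are Maple 6; go to Maple.
Return Maple→Juniper: 26.
Total = 7 + 4 + 12 + 8 + 6 + 26 = 63.

Nearest-neighbour total = 63 km; route Juniper → Maris → Milton → Spruce → Easton → Maple → Juniper.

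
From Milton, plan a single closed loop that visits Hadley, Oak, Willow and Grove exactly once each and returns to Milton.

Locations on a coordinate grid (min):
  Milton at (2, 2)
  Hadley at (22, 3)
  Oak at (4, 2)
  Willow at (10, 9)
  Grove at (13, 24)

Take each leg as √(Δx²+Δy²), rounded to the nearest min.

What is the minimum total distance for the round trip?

69 min — the shortest possible round trip.

There are 12 distinct closed tours to check (reversals are equivalent).
Milton→Hadley→Oak→Willow→Grove→Milton: 20+18+9+15+25 = 87
Milton→Hadley→Oak→Grove→Willow→Milton: 20+18+24+15+11 = 88
Milton→Hadley→Willow→Oak→Grove→Milton: 20+13+9+24+25 = 91
Milton→Hadley→Willow→Grove→Oak→Milton: 20+13+15+24+2 = 74
Milton→Hadley→Grove→Oak→Willow→Milton: 20+23+24+9+11 = 87
Milton→Hadley→Grove→Willow→Oak→Milton: 20+23+15+9+2 = 69
Milton→Oak→Hadley→Willow→Grove→Milton: 2+18+13+15+25 = 73
Milton→Oak→Hadley→Grove→Willow→Milton: 2+18+23+15+11 = 69
Milton→Oak→Willow→Hadley→Grove→Milton: 2+9+13+23+25 = 72
Milton→Oak→Grove→Hadley→Willow→Milton: 2+24+23+13+11 = 73
Milton→Willow→Hadley→Oak→Grove→Milton: 11+13+18+24+25 = 91
Milton→Willow→Oak→Hadley→Grove→Milton: 11+9+18+23+25 = 86
The minimum is 69.
One optimal route: Milton → Hadley → Grove → Willow → Oak → Milton (or its reverse).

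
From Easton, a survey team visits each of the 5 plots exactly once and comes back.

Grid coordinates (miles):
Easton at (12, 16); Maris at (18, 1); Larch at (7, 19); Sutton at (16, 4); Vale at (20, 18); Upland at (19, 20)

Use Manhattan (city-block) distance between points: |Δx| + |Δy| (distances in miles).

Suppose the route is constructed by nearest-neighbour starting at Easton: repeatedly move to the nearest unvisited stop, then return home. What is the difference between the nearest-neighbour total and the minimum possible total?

Easton: Larch=8, Vale=10, Upland=11, Sutton=16, Maris=21 ⇒ Larch
Larch: Upland=13, Vale=14, Sutton=24, Maris=29 ⇒ Upland
Upland: Vale=3, Sutton=19, Maris=20 ⇒ Vale
Vale: Sutton=18, Maris=19 ⇒ Sutton
Sutton: Maris=5 ⇒ Maris
NN route Easton → Larch → Upland → Vale → Sutton → Maris → Easton costs 68.
Optimal: Easton → Larch → Upland → Vale → Maris → Sutton → Easton costs 64 (by enumerating all 60 distinct tours).
Excess = 68 − 64 = 4.

Excess over optimum: 4 miles.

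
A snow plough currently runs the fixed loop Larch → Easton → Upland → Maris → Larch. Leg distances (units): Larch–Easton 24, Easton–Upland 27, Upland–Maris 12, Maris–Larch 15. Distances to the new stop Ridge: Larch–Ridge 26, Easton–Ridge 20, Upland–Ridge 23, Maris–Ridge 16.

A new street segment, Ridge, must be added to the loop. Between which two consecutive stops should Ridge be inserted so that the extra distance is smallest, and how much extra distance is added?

Insertion cost between consecutive stops i–j is d(i,Ridge) + d(Ridge,j) − d(i,j):
  between Larch and Easton: 26 + 20 − 24 = 22
  between Easton and Upland: 20 + 23 − 27 = 16
  between Upland and Maris: 23 + 16 − 12 = 27
  between Maris and Larch: 16 + 26 − 15 = 27
Cheapest insertion is between Easton and Upland, adding 16.
New total = 78 + 16 = 94.

+16 — insert Ridge between Easton and Upland.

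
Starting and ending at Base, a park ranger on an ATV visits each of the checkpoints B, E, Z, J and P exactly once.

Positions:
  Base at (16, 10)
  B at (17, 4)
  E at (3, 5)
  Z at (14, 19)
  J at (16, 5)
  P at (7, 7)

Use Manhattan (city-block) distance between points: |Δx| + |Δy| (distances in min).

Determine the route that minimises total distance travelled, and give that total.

58 min — the shortest possible round trip.

With 5 stops there are 5!/2 = 60 distinct round trips (a route and its reverse cost the same).
Base → B → E → Z → J → P → Base: 7+15+25+16+11+12 = 86
Base → B → E → Z → P → J → Base: 7+15+25+19+11+5 = 82
Base → B → E → J → Z → P → Base: 7+15+13+16+19+12 = 82
Base → B → E → J → P → Z → Base: 7+15+13+11+19+11 = 76
Base → B → E → P → Z → J → Base: 7+15+6+19+16+5 = 68
Base → B → E → P → J → Z → Base: 7+15+6+11+16+11 = 66
Base → B → Z → E → J → P → Base: 7+18+25+13+11+12 = 86
Base → B → Z → E → P → J → Base: 7+18+25+6+11+5 = 72
Base → B → Z → J → E → P → Base: 7+18+16+13+6+12 = 72
Base → B → Z → J → P → E → Base: 7+18+16+11+6+18 = 76
Base → B → Z → P → E → J → Base: 7+18+19+6+13+5 = 68
Base → B → Z → P → J → E → Base: 7+18+19+11+13+18 = 86
Base → B → J → E → Z → P → Base: 7+2+13+25+19+12 = 78
Base → B → J → E → P → Z → Base: 7+2+13+6+19+11 = 58
… (46 more)
The minimum is 58.
One optimal route: Base → B → J → E → P → Z → Base (or its reverse).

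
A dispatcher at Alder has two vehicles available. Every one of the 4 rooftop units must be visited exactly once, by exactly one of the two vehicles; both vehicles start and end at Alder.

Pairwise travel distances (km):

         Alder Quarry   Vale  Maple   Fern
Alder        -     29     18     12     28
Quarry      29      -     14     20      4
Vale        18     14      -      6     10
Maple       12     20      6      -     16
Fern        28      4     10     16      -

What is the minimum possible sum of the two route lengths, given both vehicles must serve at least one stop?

There are 2^3 − 1 = 7 ways to divide the 4 stops into two non-empty groups. For each, the best each vehicle can do is its own shortest tour through its group:
  {Quarry} + {Vale, Maple, Fern}: 58 + 56 = 114
  {Vale} + {Quarry, Maple, Fern}: 36 + 61 = 97
  {Quarry, Vale} + {Maple, Fern}: 61 + 56 = 117
  {Maple} + {Quarry, Vale, Fern}: 24 + 61 = 85
  {Quarry, Maple} + {Vale, Fern}: 61 + 56 = 117
  {Vale, Maple} + {Quarry, Fern}: 36 + 61 = 97
  … (7 splits in total)
Best: vehicle 1 Alder → Maple → Alder = 24; vehicle 2 Alder → Quarry → Fern → Vale → Alder = 61; combined 85.

85 km — the smallest possible combined total.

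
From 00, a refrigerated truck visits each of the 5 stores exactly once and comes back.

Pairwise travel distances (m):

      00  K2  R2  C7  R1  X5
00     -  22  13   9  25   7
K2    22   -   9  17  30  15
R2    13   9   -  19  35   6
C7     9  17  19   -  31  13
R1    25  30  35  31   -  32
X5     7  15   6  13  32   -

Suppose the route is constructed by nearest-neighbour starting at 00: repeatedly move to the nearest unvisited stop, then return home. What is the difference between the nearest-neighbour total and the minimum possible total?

00: X5=7, C7=9, R2=13, K2=22, R1=25 ⇒ X5
X5: R2=6, C7=13, K2=15, R1=32 ⇒ R2
R2: K2=9, C7=19, R1=35 ⇒ K2
K2: C7=17, R1=30 ⇒ C7
C7: R1=31 ⇒ R1
NN route 00 → X5 → R2 → K2 → C7 → R1 → 00 costs 95.
Optimal: 00 → C7 → R1 → K2 → R2 → X5 → 00 costs 92 (by enumerating all 60 distinct tours).
Excess = 95 − 92 = 3.

3 m longer than the optimal tour.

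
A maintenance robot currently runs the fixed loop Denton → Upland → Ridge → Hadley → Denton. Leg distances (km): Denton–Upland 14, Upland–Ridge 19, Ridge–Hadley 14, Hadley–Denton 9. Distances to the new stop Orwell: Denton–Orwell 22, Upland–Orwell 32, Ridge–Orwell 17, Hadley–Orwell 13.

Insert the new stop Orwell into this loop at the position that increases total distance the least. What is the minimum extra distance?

Insertion cost between consecutive stops i–j is d(i,Orwell) + d(Orwell,j) − d(i,j):
  between Denton and Upland: 22 + 32 − 14 = 40
  between Upland and Ridge: 32 + 17 − 19 = 30
  between Ridge and Hadley: 17 + 13 − 14 = 16
  between Hadley and Denton: 13 + 22 − 9 = 26
Cheapest insertion is between Ridge and Hadley, adding 16.
New total = 56 + 16 = 72.

Adding 16 km by placing Orwell on the Ridge–Hadley leg.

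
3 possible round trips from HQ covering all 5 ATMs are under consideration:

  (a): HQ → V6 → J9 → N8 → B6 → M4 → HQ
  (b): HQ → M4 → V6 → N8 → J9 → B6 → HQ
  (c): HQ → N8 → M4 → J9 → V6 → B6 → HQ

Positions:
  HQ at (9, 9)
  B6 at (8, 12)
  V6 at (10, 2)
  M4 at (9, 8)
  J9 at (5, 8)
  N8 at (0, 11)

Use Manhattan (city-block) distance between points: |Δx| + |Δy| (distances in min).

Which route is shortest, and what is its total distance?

42 min — (a) is the shortest.

(a): 8 + 11 + 8 + 9 + 5 + 1 = 42
(b): 1 + 7 + 19 + 8 + 7 + 4 = 46
(c): 11 + 12 + 4 + 11 + 12 + 4 = 54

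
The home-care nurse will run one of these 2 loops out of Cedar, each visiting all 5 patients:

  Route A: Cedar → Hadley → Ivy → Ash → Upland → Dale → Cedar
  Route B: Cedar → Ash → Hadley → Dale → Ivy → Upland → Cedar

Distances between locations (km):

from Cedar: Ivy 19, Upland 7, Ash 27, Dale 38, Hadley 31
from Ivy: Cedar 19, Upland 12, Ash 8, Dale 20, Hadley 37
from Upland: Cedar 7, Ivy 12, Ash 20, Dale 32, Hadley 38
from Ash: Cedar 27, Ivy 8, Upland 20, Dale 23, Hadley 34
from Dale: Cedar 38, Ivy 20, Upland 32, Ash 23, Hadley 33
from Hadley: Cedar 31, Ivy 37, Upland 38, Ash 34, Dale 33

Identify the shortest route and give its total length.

Route A: 31 + 37 + 8 + 20 + 32 + 38 = 166
Route B: 27 + 34 + 33 + 20 + 12 + 7 = 133

Shortest is Route B, total 133 km.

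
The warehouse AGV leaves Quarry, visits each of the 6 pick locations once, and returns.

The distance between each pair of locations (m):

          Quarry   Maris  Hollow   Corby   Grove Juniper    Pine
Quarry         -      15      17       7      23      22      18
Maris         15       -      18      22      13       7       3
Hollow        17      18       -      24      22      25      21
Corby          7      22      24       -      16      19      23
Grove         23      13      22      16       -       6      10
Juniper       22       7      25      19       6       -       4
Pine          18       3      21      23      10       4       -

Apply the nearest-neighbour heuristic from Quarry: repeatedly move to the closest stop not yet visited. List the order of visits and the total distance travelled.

Quarry → [Corby:7 / Maris:15 / Hollow:17 / Pine:18 / Juniper:22 / Grove:23] → Corby (7)
Corby → [Grove:16 / Juniper:19 / Maris:22 / Pine:23 / Hollow:24] → Grove (16)
Grove → [Juniper:6 / Pine:10 / Maris:13 / Hollow:22] → Juniper (6)
Juniper → [Pine:4 / Maris:7 / Hollow:25] → Pine (4)
Pine → [Maris:3 / Hollow:21] → Maris (3)
Maris → [Hollow:18] → Hollow (18)
Return Hollow→Quarry: 17.
Total = 7 + 16 + 6 + 4 + 3 + 18 + 17 = 71.

Total distance 71 m via the nearest-neighbour route Quarry → Corby → Grove → Juniper → Pine → Maris → Hollow → Quarry.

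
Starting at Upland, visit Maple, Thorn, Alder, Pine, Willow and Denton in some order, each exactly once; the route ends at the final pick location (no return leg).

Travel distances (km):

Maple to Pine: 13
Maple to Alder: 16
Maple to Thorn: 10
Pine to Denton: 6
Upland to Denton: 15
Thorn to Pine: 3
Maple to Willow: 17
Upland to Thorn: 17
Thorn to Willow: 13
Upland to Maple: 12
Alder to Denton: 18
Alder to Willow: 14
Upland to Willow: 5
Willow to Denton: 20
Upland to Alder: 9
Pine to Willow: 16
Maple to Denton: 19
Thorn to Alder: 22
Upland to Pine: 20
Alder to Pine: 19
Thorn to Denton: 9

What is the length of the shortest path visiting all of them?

54 km — the minimum one-way total.

There are 6! = 720 possible orderings.
Upland → Maple → Thorn → Alder → Pine → Willow → Denton: 12+10+22+19+16+20 = 99
Upland → Maple → Thorn → Alder → Pine → Denton → Willow: 12+10+22+19+6+20 = 89
Upland → Maple → Thorn → Alder → Willow → Pine → Denton: 12+10+22+14+16+6 = 80
Upland → Maple → Thorn → Alder → Willow → Denton → Pine: 12+10+22+14+20+6 = 84
Upland → Maple → Thorn → Alder → Denton → Pine → Willow: 12+10+22+18+6+16 = 84
Upland → Maple → Thorn → Alder → Denton → Willow → Pine: 12+10+22+18+20+16 = 98
Upland → Maple → Thorn → Pine → Alder → Willow → Denton: 12+10+3+19+14+20 = 78
Upland → Maple → Thorn → Pine → Alder → Denton → Willow: 12+10+3+19+18+20 = 82
… (712 more)
Upland → Willow → Alder → Maple → Thorn → Pine → Denton: 5+14+16+10+3+6 = 54  ← best
The minimum is 54.
One shortest path: Upland → Willow → Alder → Maple → Thorn → Pine → Denton.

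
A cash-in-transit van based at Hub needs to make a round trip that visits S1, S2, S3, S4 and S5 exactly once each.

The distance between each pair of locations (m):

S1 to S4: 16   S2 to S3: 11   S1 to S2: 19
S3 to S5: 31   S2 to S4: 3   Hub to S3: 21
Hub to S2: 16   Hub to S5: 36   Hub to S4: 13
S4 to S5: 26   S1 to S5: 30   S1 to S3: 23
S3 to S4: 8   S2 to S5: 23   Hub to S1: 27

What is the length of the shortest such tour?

With 5 stops there are 5!/2 = 60 distinct round trips (a route and its reverse cost the same).
Hub → S1 → S2 → S3 → S4 → S5 → Hub: 27+19+11+8+26+36 = 127
Hub → S1 → S2 → S3 → S5 → S4 → Hub: 27+19+11+31+26+13 = 127
Hub → S1 → S2 → S4 → S3 → S5 → Hub: 27+19+3+8+31+36 = 124
Hub → S1 → S2 → S4 → S5 → S3 → Hub: 27+19+3+26+31+21 = 127
Hub → S1 → S2 → S5 → S3 → S4 → Hub: 27+19+23+31+8+13 = 121
Hub → S1 → S2 → S5 → S4 → S3 → Hub: 27+19+23+26+8+21 = 124
Hub → S1 → S3 → S2 → S4 → S5 → Hub: 27+23+11+3+26+36 = 126
Hub → S1 → S3 → S2 → S5 → S4 → Hub: 27+23+11+23+26+13 = 123
Hub → S1 → S3 → S4 → S2 → S5 → Hub: 27+23+8+3+23+36 = 120
Hub → S1 → S3 → S4 → S5 → S2 → Hub: 27+23+8+26+23+16 = 123
Hub → S1 → S3 → S5 → S2 → S4 → Hub: 27+23+31+23+3+13 = 120
Hub → S1 → S3 → S5 → S4 → S2 → Hub: 27+23+31+26+3+16 = 126
Hub → S1 → S4 → S2 → S3 → S5 → Hub: 27+16+3+11+31+36 = 124
Hub → S1 → S4 → S2 → S5 → S3 → Hub: 27+16+3+23+31+21 = 121
… (46 more)
Hub → S1 → S5 → S2 → S3 → S4 → Hub: 27+30+23+11+8+13 = 112  ← best
The minimum is 112.
One optimal route: Hub → S1 → S5 → S2 → S3 → S4 → Hub (or its reverse).

Shortest round trip = 112 m.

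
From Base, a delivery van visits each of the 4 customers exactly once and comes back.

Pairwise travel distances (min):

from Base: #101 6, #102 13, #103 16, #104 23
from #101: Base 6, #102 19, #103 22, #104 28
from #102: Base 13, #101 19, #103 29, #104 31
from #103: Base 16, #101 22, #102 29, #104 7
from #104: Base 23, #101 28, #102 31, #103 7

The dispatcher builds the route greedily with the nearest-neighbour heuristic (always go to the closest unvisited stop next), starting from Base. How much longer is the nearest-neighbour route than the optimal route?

5 min longer than the optimal tour.

Base: #101=6, #102=13, #103=16, #104=23 ⇒ #101
#101: #102=19, #103=22, #104=28 ⇒ #102
#102: #103=29, #104=31 ⇒ #103
#103: #104=7 ⇒ #104
NN route Base → #101 → #102 → #103 → #104 → Base costs 84.
Optimal: Base → #101 → #102 → #104 → #103 → Base costs 79 (by enumerating all 12 distinct tours).
Excess = 84 − 79 = 5.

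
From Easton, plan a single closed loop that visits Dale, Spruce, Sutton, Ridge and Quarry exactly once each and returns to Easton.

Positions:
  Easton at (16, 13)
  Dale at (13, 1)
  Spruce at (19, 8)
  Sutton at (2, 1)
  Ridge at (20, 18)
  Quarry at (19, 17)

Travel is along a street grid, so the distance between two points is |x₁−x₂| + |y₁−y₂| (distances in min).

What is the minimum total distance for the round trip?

Shortest round trip = 70 min.

Easton → Dale → Spruce → Sutton → Ridge → Quarry → Easton: 15+13+24+35+2+7 = 96
Easton → Dale → Spruce → Sutton → Quarry → Ridge → Easton: 15+13+24+33+2+9 = 96
Easton → Dale → Spruce → Ridge → Sutton → Quarry → Easton: 15+13+11+35+33+7 = 114
Easton → Dale → Spruce → Ridge → Quarry → Sutton → Easton: 15+13+11+2+33+26 = 100
Easton → Dale → Spruce → Quarry → Sutton → Ridge → Easton: 15+13+9+33+35+9 = 114
Easton → Dale → Spruce → Quarry → Ridge → Sutton → Easton: 15+13+9+2+35+26 = 100
Easton → Dale → Sutton → Spruce → Ridge → Quarry → Easton: 15+11+24+11+2+7 = 70
Easton → Dale → Sutton → Spruce → Quarry → Ridge → Easton: 15+11+24+9+2+9 = 70
Easton → Dale → Sutton → Ridge → Spruce → Quarry → Easton: 15+11+35+11+9+7 = 88
Easton → Dale → Sutton → Ridge → Quarry → Spruce → Easton: 15+11+35+2+9+8 = 80
Easton → Dale → Sutton → Quarry → Spruce → Ridge → Easton: 15+11+33+9+11+9 = 88
Easton → Dale → Sutton → Quarry → Ridge → Spruce → Easton: 15+11+33+2+11+8 = 80
Easton → Dale → Ridge → Spruce → Sutton → Quarry → Easton: 15+24+11+24+33+7 = 114
Easton → Dale → Ridge → Spruce → Quarry → Sutton → Easton: 15+24+11+9+33+26 = 118
… (46 more)
The minimum is 70.
One optimal route: Easton → Dale → Sutton → Spruce → Ridge → Quarry → Easton (or its reverse).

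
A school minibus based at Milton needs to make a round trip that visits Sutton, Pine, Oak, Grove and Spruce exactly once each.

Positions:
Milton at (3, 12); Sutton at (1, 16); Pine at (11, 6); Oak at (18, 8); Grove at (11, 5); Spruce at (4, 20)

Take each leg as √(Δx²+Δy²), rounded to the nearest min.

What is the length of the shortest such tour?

With 5 stops there are 5!/2 = 60 distinct round trips (a route and its reverse cost the same).
Milton-Sutton-Pine-Oak-Grove-Spruce-Milton: 4+14+7+8+17+8 = 58
Milton-Sutton-Pine-Oak-Spruce-Grove-Milton: 4+14+7+18+17+11 = 71
Milton-Sutton-Pine-Grove-Oak-Spruce-Milton: 4+14+1+8+18+8 = 53
Milton-Sutton-Pine-Grove-Spruce-Oak-Milton: 4+14+1+17+18+16 = 70
Milton-Sutton-Pine-Spruce-Oak-Grove-Milton: 4+14+16+18+8+11 = 71
Milton-Sutton-Pine-Spruce-Grove-Oak-Milton: 4+14+16+17+8+16 = 75
Milton-Sutton-Oak-Pine-Grove-Spruce-Milton: 4+19+7+1+17+8 = 56
Milton-Sutton-Oak-Pine-Spruce-Grove-Milton: 4+19+7+16+17+11 = 74
Milton-Sutton-Oak-Grove-Pine-Spruce-Milton: 4+19+8+1+16+8 = 56
Milton-Sutton-Oak-Grove-Spruce-Pine-Milton: 4+19+8+17+16+10 = 74
Milton-Sutton-Oak-Spruce-Pine-Grove-Milton: 4+19+18+16+1+11 = 69
Milton-Sutton-Oak-Spruce-Grove-Pine-Milton: 4+19+18+17+1+10 = 69
Milton-Sutton-Grove-Pine-Oak-Spruce-Milton: 4+15+1+7+18+8 = 53
Milton-Sutton-Grove-Pine-Spruce-Oak-Milton: 4+15+1+16+18+16 = 70
… (46 more)
Milton-Sutton-Spruce-Oak-Pine-Grove-Milton: 4+5+18+7+1+11 = 46  ← best
The minimum is 46.
One optimal route: Milton → Sutton → Spruce → Oak → Pine → Grove → Milton (or its reverse).

46 min — the shortest possible round trip.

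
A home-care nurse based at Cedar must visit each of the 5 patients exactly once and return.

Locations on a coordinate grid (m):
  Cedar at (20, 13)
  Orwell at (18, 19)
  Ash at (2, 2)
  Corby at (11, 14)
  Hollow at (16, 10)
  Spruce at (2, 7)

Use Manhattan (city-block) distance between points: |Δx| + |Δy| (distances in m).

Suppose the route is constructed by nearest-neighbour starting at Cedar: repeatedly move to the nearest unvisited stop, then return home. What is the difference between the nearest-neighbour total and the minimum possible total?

From Cedar: Hollow=7, Orwell=8, Corby=10, Spruce=24, Ash=29 → choose Hollow (7).
From Hollow: Corby=9, Orwell=11, Spruce=17, Ash=22 → choose Corby (9).
From Corby: Orwell=12, Spruce=16, Ash=21 → choose Orwell (12).
From Orwell: Spruce=28, Ash=33 → choose Spruce (28).
From Spruce: Ash=5 → choose Ash (5).
NN route Cedar → Hollow → Corby → Orwell → Spruce → Ash → Cedar costs 90.
Optimal: Cedar → Orwell → Corby → Ash → Spruce → Hollow → Cedar costs 70 (by enumerating all 60 distinct tours).
Excess = 90 − 70 = 20.

The nearest-neighbour route is 20 m longer than optimal.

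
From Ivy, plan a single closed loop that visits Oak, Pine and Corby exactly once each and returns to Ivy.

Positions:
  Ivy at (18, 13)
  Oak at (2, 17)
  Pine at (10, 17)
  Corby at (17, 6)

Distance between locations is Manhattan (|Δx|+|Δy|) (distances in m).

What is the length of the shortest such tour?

Shortest round trip = 54 m.

There are 3 distinct closed tours to check (reversals are equivalent).
Ivy - Oak - Pine - Corby - Ivy: 20+8+18+8 = 54
Ivy - Oak - Corby - Pine - Ivy: 20+26+18+12 = 76
Ivy - Pine - Oak - Corby - Ivy: 12+8+26+8 = 54
The minimum is 54.
One optimal route: Ivy → Oak → Pine → Corby → Ivy (or its reverse).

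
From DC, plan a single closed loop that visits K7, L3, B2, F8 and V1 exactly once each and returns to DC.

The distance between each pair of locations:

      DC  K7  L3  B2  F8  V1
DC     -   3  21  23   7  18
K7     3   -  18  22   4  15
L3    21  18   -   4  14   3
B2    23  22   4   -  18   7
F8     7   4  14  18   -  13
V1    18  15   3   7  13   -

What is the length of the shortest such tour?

DC→K7→L3→B2→F8→V1→DC: 3+18+4+18+13+18 = 74
DC→K7→L3→B2→V1→F8→DC: 3+18+4+7+13+7 = 52
DC→K7→L3→F8→B2→V1→DC: 3+18+14+18+7+18 = 78
DC→K7→L3→F8→V1→B2→DC: 3+18+14+13+7+23 = 78
DC→K7→L3→V1→B2→F8→DC: 3+18+3+7+18+7 = 56
DC→K7→L3→V1→F8→B2→DC: 3+18+3+13+18+23 = 78
DC→K7→B2→L3→F8→V1→DC: 3+22+4+14+13+18 = 74
DC→K7→B2→L3→V1→F8→DC: 3+22+4+3+13+7 = 52
DC→K7→B2→F8→L3→V1→DC: 3+22+18+14+3+18 = 78
DC→K7→B2→F8→V1→L3→DC: 3+22+18+13+3+21 = 80
DC→K7→B2→V1→L3→F8→DC: 3+22+7+3+14+7 = 56
DC→K7→B2→V1→F8→L3→DC: 3+22+7+13+14+21 = 80
DC→K7→F8→L3→B2→V1→DC: 3+4+14+4+7+18 = 50
DC→K7→F8→L3→V1→B2→DC: 3+4+14+3+7+23 = 54
… (46 more)
The minimum is 50.
One optimal route: DC → K7 → F8 → L3 → B2 → V1 → DC (or its reverse).

50 — the shortest possible round trip.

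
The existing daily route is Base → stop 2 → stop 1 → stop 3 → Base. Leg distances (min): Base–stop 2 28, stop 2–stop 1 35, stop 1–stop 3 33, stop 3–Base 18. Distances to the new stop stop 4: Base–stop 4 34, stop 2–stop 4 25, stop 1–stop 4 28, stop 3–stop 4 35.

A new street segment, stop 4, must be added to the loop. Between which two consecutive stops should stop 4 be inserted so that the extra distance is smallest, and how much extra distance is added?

Minimum extra distance: 18 min, inserting stop 4 between stop 2 and stop 1.

Insertion cost between consecutive stops i–j is d(i,stop 4) + d(stop 4,j) − d(i,j):
  between Base and stop 2: 34 + 25 − 28 = 31
  between stop 2 and stop 1: 25 + 28 − 35 = 18
  between stop 1 and stop 3: 28 + 35 − 33 = 30
  between stop 3 and Base: 35 + 34 − 18 = 51
Cheapest insertion is between stop 2 and stop 1, adding 18.
New total = 114 + 18 = 132.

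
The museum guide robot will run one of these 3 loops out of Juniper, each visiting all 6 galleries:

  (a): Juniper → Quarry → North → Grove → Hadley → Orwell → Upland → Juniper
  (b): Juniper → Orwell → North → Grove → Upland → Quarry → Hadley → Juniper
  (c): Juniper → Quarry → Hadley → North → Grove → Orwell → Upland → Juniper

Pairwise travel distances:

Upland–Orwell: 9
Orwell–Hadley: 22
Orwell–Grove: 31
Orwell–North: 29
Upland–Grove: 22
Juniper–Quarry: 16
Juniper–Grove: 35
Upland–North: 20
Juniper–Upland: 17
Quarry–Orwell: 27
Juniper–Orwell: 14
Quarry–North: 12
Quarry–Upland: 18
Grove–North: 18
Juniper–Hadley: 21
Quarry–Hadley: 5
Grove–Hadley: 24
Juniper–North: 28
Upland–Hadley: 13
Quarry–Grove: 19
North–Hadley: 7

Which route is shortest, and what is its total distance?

103 — (c) is the shortest.

(a): 16 + 12 + 18 + 24 + 22 + 9 + 17 = 118
(b): 14 + 29 + 18 + 22 + 18 + 5 + 21 = 127
(c): 16 + 5 + 7 + 18 + 31 + 9 + 17 = 103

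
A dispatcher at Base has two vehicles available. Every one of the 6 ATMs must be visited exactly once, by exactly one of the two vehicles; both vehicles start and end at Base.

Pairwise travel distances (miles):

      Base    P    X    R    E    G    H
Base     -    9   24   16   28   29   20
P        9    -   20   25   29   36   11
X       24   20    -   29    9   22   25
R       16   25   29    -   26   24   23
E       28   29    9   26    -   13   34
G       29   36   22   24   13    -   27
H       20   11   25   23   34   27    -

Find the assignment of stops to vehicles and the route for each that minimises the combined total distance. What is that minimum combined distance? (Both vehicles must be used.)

Minimum combined distance: 125 miles.

Try each way of splitting the stops between the two vehicles (each non-empty) and, for each split, find the best tour for each vehicle:
  {P} + {X, R, E, G, H}: 18 + 107 = 125
  {X} + {P, R, E, G, H}: 48 + 102 = 150
  {P, X} + {R, E, G, H}: 53 + 102 = 155
  {R} + {P, X, E, G, H}: 32 + 93 = 125
  {P, R} + {X, E, G, H}: 50 + 93 = 143
  {X, R} + {P, E, G, H}: 69 + 88 = 157
  … (31 splits in total)
Best: vehicle 1 Base → P → Base = 18; vehicle 2 Base → R → G → E → X → H → Base = 107; combined 125.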